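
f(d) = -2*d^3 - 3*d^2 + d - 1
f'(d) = -6*d^2 - 6*d + 1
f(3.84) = -154.64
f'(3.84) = -110.51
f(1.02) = -5.22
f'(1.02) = -11.36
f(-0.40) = -1.75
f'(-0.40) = 2.44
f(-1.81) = -0.78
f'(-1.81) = -7.80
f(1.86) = -22.39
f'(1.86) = -30.92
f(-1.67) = -1.72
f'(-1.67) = -5.71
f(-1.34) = -2.91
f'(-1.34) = -1.73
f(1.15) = -6.86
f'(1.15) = -13.84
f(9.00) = -1693.00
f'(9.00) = -539.00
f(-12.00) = 3011.00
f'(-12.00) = -791.00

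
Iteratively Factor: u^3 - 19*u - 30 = (u - 5)*(u^2 + 5*u + 6) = (u - 5)*(u + 2)*(u + 3)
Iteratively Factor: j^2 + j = (j + 1)*(j)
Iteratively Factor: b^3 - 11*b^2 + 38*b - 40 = (b - 2)*(b^2 - 9*b + 20) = (b - 4)*(b - 2)*(b - 5)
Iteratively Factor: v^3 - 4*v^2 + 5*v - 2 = (v - 1)*(v^2 - 3*v + 2) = (v - 1)^2*(v - 2)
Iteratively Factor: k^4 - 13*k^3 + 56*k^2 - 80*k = (k)*(k^3 - 13*k^2 + 56*k - 80) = k*(k - 4)*(k^2 - 9*k + 20) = k*(k - 5)*(k - 4)*(k - 4)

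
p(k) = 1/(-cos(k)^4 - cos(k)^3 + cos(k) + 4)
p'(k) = (-4*sin(k)*cos(k)^3 - 3*sin(k)*cos(k)^2 + sin(k))/(-cos(k)^4 - cos(k)^3 + cos(k) + 4)^2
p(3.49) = 0.32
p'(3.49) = -0.06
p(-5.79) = 0.28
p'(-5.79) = -0.15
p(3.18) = 0.33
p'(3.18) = -0.01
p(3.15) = 0.33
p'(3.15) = -0.00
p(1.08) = 0.23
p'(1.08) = -0.00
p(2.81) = 0.32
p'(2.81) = 0.06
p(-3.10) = 0.33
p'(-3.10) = -0.01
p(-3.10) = 0.33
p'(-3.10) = -0.01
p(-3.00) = 0.33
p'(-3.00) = -0.03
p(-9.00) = 0.32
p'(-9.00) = -0.06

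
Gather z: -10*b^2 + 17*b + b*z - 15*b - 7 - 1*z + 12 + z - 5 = -10*b^2 + b*z + 2*b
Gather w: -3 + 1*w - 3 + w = 2*w - 6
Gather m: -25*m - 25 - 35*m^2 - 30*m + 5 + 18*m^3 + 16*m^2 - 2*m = 18*m^3 - 19*m^2 - 57*m - 20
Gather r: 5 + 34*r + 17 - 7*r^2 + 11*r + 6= -7*r^2 + 45*r + 28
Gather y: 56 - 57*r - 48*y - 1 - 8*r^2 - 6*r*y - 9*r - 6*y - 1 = -8*r^2 - 66*r + y*(-6*r - 54) + 54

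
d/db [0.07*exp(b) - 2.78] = 0.07*exp(b)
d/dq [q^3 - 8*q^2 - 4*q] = 3*q^2 - 16*q - 4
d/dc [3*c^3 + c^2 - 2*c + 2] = 9*c^2 + 2*c - 2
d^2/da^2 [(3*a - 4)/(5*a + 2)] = -260/(5*a + 2)^3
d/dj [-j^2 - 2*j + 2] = -2*j - 2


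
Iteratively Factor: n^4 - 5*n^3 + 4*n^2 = (n)*(n^3 - 5*n^2 + 4*n) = n*(n - 4)*(n^2 - n) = n*(n - 4)*(n - 1)*(n)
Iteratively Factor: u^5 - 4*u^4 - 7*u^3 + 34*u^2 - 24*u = (u + 3)*(u^4 - 7*u^3 + 14*u^2 - 8*u) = (u - 4)*(u + 3)*(u^3 - 3*u^2 + 2*u) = (u - 4)*(u - 1)*(u + 3)*(u^2 - 2*u) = (u - 4)*(u - 2)*(u - 1)*(u + 3)*(u)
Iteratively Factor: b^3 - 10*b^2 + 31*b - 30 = (b - 3)*(b^2 - 7*b + 10) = (b - 5)*(b - 3)*(b - 2)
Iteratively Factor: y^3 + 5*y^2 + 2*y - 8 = (y + 2)*(y^2 + 3*y - 4) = (y + 2)*(y + 4)*(y - 1)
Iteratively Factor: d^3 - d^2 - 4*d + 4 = (d - 1)*(d^2 - 4) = (d - 1)*(d + 2)*(d - 2)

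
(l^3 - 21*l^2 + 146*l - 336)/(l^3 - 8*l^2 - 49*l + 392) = (l - 6)/(l + 7)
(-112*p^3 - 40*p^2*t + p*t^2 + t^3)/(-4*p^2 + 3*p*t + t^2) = (28*p^2 + 3*p*t - t^2)/(p - t)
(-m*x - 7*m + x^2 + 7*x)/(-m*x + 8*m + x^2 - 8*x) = (x + 7)/(x - 8)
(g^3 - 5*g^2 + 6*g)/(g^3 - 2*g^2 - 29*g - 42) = g*(-g^2 + 5*g - 6)/(-g^3 + 2*g^2 + 29*g + 42)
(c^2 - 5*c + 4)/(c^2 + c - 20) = (c - 1)/(c + 5)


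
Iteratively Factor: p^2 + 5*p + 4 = (p + 4)*(p + 1)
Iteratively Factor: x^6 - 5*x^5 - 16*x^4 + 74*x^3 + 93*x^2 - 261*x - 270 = (x + 2)*(x^5 - 7*x^4 - 2*x^3 + 78*x^2 - 63*x - 135) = (x - 5)*(x + 2)*(x^4 - 2*x^3 - 12*x^2 + 18*x + 27) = (x - 5)*(x - 3)*(x + 2)*(x^3 + x^2 - 9*x - 9) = (x - 5)*(x - 3)^2*(x + 2)*(x^2 + 4*x + 3) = (x - 5)*(x - 3)^2*(x + 2)*(x + 3)*(x + 1)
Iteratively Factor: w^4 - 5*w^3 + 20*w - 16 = (w - 2)*(w^3 - 3*w^2 - 6*w + 8) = (w - 4)*(w - 2)*(w^2 + w - 2) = (w - 4)*(w - 2)*(w - 1)*(w + 2)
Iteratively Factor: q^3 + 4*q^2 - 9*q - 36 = (q + 4)*(q^2 - 9) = (q + 3)*(q + 4)*(q - 3)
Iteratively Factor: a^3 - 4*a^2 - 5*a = (a + 1)*(a^2 - 5*a) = a*(a + 1)*(a - 5)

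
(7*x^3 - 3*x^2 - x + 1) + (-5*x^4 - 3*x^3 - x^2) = -5*x^4 + 4*x^3 - 4*x^2 - x + 1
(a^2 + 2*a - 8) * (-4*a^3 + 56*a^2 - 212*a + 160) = -4*a^5 + 48*a^4 - 68*a^3 - 712*a^2 + 2016*a - 1280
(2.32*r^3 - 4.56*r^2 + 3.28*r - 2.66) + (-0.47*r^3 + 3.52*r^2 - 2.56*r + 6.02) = 1.85*r^3 - 1.04*r^2 + 0.72*r + 3.36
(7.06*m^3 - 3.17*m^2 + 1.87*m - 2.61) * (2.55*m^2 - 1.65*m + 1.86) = 18.003*m^5 - 19.7325*m^4 + 23.1306*m^3 - 15.6372*m^2 + 7.7847*m - 4.8546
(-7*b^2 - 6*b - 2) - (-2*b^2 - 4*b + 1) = -5*b^2 - 2*b - 3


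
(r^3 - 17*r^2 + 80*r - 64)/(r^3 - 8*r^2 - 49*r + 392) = (r^2 - 9*r + 8)/(r^2 - 49)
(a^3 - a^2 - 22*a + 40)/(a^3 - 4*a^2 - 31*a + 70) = (a - 4)/(a - 7)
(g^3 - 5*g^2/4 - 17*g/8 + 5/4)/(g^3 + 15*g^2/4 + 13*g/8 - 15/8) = (g - 2)/(g + 3)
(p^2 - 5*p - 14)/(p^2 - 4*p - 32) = (-p^2 + 5*p + 14)/(-p^2 + 4*p + 32)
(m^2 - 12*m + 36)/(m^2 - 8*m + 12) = (m - 6)/(m - 2)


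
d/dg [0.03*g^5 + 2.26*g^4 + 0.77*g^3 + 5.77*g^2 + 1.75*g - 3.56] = 0.15*g^4 + 9.04*g^3 + 2.31*g^2 + 11.54*g + 1.75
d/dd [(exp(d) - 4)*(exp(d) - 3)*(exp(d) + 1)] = (3*exp(2*d) - 12*exp(d) + 5)*exp(d)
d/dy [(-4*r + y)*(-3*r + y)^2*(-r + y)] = -69*r^3 + 86*r^2*y - 33*r*y^2 + 4*y^3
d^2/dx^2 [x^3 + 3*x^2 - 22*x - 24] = 6*x + 6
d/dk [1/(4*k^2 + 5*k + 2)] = (-8*k - 5)/(4*k^2 + 5*k + 2)^2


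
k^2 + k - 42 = (k - 6)*(k + 7)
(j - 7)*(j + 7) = j^2 - 49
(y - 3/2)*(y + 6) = y^2 + 9*y/2 - 9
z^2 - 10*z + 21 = (z - 7)*(z - 3)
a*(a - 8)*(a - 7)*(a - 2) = a^4 - 17*a^3 + 86*a^2 - 112*a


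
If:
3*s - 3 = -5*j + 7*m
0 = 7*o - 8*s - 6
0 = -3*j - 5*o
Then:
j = -40*s/21 - 10/7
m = -137*s/147 - 71/49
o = 8*s/7 + 6/7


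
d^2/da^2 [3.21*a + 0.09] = 0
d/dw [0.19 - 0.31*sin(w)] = -0.31*cos(w)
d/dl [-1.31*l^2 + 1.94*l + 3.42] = 1.94 - 2.62*l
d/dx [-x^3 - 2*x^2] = x*(-3*x - 4)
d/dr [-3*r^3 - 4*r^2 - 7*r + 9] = -9*r^2 - 8*r - 7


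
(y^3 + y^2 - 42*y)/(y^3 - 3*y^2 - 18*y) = (y + 7)/(y + 3)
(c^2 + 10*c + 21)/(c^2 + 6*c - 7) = (c + 3)/(c - 1)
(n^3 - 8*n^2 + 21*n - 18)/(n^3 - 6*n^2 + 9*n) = (n - 2)/n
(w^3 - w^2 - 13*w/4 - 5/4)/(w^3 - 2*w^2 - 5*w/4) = (w + 1)/w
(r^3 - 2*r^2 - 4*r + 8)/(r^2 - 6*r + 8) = (r^2 - 4)/(r - 4)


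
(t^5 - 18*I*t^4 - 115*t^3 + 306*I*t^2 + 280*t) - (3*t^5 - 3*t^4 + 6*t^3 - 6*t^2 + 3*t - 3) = -2*t^5 + 3*t^4 - 18*I*t^4 - 121*t^3 + 6*t^2 + 306*I*t^2 + 277*t + 3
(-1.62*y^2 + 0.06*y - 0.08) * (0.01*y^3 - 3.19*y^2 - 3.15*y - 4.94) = -0.0162*y^5 + 5.1684*y^4 + 4.9108*y^3 + 8.069*y^2 - 0.0444*y + 0.3952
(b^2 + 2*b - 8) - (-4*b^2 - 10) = 5*b^2 + 2*b + 2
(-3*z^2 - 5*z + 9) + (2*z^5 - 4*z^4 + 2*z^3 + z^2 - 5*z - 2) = 2*z^5 - 4*z^4 + 2*z^3 - 2*z^2 - 10*z + 7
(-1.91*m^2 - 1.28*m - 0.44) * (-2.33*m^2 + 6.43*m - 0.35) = 4.4503*m^4 - 9.2989*m^3 - 6.5367*m^2 - 2.3812*m + 0.154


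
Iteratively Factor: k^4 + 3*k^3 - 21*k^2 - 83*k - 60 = (k + 4)*(k^3 - k^2 - 17*k - 15) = (k + 3)*(k + 4)*(k^2 - 4*k - 5) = (k + 1)*(k + 3)*(k + 4)*(k - 5)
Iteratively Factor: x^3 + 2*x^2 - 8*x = (x)*(x^2 + 2*x - 8) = x*(x - 2)*(x + 4)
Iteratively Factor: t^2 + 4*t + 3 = (t + 3)*(t + 1)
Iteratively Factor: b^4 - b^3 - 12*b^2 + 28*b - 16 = (b + 4)*(b^3 - 5*b^2 + 8*b - 4) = (b - 2)*(b + 4)*(b^2 - 3*b + 2) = (b - 2)^2*(b + 4)*(b - 1)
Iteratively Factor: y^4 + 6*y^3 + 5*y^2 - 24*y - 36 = (y - 2)*(y^3 + 8*y^2 + 21*y + 18) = (y - 2)*(y + 3)*(y^2 + 5*y + 6) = (y - 2)*(y + 3)^2*(y + 2)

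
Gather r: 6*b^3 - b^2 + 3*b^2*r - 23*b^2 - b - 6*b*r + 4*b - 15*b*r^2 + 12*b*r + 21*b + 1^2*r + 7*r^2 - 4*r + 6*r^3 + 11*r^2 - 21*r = 6*b^3 - 24*b^2 + 24*b + 6*r^3 + r^2*(18 - 15*b) + r*(3*b^2 + 6*b - 24)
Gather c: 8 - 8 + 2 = 2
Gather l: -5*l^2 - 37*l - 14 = -5*l^2 - 37*l - 14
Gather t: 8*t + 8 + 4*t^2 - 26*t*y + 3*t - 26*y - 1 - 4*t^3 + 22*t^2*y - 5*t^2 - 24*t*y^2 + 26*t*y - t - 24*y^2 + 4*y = -4*t^3 + t^2*(22*y - 1) + t*(10 - 24*y^2) - 24*y^2 - 22*y + 7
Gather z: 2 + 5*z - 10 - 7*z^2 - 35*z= -7*z^2 - 30*z - 8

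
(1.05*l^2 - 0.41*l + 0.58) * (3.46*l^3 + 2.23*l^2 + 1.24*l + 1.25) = 3.633*l^5 + 0.9229*l^4 + 2.3945*l^3 + 2.0975*l^2 + 0.2067*l + 0.725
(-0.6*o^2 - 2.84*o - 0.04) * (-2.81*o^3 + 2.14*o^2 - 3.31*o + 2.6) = 1.686*o^5 + 6.6964*o^4 - 3.9792*o^3 + 7.7548*o^2 - 7.2516*o - 0.104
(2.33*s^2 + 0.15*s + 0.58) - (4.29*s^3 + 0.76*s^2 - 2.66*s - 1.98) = -4.29*s^3 + 1.57*s^2 + 2.81*s + 2.56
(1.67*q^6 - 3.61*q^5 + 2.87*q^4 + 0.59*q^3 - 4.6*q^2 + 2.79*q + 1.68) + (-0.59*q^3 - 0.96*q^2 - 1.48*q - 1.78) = 1.67*q^6 - 3.61*q^5 + 2.87*q^4 - 5.56*q^2 + 1.31*q - 0.1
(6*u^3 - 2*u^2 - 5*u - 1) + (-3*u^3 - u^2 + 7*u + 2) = 3*u^3 - 3*u^2 + 2*u + 1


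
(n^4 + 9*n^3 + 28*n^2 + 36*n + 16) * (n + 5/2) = n^5 + 23*n^4/2 + 101*n^3/2 + 106*n^2 + 106*n + 40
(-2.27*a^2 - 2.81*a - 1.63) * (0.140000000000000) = -0.3178*a^2 - 0.3934*a - 0.2282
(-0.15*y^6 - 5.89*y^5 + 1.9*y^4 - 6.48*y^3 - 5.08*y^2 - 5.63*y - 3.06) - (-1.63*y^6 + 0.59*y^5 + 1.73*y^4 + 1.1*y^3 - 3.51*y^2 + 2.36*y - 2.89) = 1.48*y^6 - 6.48*y^5 + 0.17*y^4 - 7.58*y^3 - 1.57*y^2 - 7.99*y - 0.17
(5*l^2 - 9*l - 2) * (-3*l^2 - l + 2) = -15*l^4 + 22*l^3 + 25*l^2 - 16*l - 4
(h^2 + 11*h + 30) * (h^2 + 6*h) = h^4 + 17*h^3 + 96*h^2 + 180*h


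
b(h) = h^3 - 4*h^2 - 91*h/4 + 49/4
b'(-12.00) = 505.25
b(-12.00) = -2018.75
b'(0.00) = -22.75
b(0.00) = 12.25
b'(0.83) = -27.32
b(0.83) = -8.82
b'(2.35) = -24.98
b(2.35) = -50.32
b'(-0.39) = -19.17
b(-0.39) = 20.45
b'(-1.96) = 4.45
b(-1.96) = 33.94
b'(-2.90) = 25.68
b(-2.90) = 20.20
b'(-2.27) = 10.87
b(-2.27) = 31.58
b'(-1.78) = 1.00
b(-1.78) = 34.43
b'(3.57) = -13.08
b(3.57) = -74.45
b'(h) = 3*h^2 - 8*h - 91/4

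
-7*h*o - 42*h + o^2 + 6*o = (-7*h + o)*(o + 6)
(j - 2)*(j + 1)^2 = j^3 - 3*j - 2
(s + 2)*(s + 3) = s^2 + 5*s + 6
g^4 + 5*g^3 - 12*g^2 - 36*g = g*(g - 3)*(g + 2)*(g + 6)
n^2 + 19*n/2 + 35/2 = (n + 5/2)*(n + 7)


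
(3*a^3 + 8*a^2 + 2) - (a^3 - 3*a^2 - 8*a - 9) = 2*a^3 + 11*a^2 + 8*a + 11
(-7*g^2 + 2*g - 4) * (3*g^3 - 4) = -21*g^5 + 6*g^4 - 12*g^3 + 28*g^2 - 8*g + 16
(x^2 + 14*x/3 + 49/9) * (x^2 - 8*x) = x^4 - 10*x^3/3 - 287*x^2/9 - 392*x/9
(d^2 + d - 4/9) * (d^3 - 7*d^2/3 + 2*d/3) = d^5 - 4*d^4/3 - 19*d^3/9 + 46*d^2/27 - 8*d/27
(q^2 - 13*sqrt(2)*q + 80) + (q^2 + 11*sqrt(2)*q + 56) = 2*q^2 - 2*sqrt(2)*q + 136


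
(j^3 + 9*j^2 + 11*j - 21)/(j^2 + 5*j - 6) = (j^2 + 10*j + 21)/(j + 6)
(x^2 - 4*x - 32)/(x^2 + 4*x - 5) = (x^2 - 4*x - 32)/(x^2 + 4*x - 5)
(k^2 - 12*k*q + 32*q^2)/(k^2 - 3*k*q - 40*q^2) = (k - 4*q)/(k + 5*q)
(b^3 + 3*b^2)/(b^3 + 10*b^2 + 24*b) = b*(b + 3)/(b^2 + 10*b + 24)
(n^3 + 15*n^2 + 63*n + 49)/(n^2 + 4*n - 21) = (n^2 + 8*n + 7)/(n - 3)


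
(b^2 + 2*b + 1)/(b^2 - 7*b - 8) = (b + 1)/(b - 8)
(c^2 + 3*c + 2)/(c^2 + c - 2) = (c + 1)/(c - 1)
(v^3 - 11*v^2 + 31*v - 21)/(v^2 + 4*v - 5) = (v^2 - 10*v + 21)/(v + 5)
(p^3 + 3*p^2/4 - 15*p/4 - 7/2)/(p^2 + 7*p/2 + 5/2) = (4*p^2 - p - 14)/(2*(2*p + 5))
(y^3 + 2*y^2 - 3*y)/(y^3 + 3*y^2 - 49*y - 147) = y*(y - 1)/(y^2 - 49)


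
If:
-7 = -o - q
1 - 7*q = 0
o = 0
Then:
No Solution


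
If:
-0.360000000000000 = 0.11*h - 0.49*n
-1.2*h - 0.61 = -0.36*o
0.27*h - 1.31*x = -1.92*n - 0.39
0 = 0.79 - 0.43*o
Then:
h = 0.04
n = 0.74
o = 1.84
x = 1.40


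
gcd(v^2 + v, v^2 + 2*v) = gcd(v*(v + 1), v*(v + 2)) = v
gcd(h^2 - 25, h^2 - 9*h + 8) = 1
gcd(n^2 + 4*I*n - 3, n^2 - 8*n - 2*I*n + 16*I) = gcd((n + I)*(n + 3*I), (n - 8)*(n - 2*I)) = 1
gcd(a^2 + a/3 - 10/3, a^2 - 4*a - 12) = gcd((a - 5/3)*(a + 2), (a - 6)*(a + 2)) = a + 2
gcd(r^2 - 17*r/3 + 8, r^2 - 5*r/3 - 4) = r - 3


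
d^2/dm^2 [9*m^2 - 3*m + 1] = 18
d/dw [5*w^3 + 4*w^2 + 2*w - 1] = 15*w^2 + 8*w + 2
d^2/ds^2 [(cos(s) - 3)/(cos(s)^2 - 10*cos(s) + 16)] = (-9*(1 - cos(2*s))^2*cos(s)/4 + (1 - cos(2*s))^2/2 + 629*cos(s)/2 - 33*cos(2*s) + cos(5*s)/2 - 219)/((cos(s) - 8)^3*(cos(s) - 2)^3)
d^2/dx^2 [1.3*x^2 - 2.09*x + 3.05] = 2.60000000000000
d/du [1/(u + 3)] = -1/(u + 3)^2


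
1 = 1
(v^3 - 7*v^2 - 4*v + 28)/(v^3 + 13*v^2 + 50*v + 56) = (v^2 - 9*v + 14)/(v^2 + 11*v + 28)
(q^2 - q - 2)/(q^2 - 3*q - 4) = (q - 2)/(q - 4)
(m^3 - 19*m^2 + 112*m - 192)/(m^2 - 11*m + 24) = m - 8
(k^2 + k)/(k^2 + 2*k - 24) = k*(k + 1)/(k^2 + 2*k - 24)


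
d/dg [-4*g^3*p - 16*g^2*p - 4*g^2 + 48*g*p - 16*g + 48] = -12*g^2*p - 32*g*p - 8*g + 48*p - 16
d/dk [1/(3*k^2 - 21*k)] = (7 - 2*k)/(3*k^2*(k - 7)^2)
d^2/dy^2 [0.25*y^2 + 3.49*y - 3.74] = 0.500000000000000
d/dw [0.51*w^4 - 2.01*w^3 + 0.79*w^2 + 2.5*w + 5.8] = 2.04*w^3 - 6.03*w^2 + 1.58*w + 2.5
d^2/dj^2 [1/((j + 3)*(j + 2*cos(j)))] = 2*((1 - 2*sin(j))*(j + 3)*(j + 2*cos(j)) + (j + 3)^2*(j + 2*cos(j))*cos(j) + (j + 3)^2*(2*sin(j) - 1)^2 + (j + 2*cos(j))^2)/((j + 3)^3*(j + 2*cos(j))^3)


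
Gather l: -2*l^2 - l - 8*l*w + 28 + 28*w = -2*l^2 + l*(-8*w - 1) + 28*w + 28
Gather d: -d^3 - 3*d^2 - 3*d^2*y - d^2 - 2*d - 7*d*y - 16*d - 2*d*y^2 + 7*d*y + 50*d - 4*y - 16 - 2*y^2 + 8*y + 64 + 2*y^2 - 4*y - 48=-d^3 + d^2*(-3*y - 4) + d*(32 - 2*y^2)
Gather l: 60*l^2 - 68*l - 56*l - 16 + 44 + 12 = 60*l^2 - 124*l + 40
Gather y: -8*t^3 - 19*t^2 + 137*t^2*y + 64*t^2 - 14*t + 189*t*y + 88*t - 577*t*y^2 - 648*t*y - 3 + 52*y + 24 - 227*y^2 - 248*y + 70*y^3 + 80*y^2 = -8*t^3 + 45*t^2 + 74*t + 70*y^3 + y^2*(-577*t - 147) + y*(137*t^2 - 459*t - 196) + 21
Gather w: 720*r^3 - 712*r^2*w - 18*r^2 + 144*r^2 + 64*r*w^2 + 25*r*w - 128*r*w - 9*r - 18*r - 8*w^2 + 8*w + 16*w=720*r^3 + 126*r^2 - 27*r + w^2*(64*r - 8) + w*(-712*r^2 - 103*r + 24)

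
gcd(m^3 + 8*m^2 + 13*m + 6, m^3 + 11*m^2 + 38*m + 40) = 1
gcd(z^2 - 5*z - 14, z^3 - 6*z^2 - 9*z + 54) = 1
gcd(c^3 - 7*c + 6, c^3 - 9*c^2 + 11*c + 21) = 1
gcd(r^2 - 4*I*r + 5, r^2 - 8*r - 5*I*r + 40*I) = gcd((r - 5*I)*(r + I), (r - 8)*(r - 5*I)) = r - 5*I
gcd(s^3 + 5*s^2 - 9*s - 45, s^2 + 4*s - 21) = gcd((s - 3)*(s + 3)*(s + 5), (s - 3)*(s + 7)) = s - 3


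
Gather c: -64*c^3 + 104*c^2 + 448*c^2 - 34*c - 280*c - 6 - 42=-64*c^3 + 552*c^2 - 314*c - 48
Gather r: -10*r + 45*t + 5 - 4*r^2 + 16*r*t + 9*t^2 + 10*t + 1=-4*r^2 + r*(16*t - 10) + 9*t^2 + 55*t + 6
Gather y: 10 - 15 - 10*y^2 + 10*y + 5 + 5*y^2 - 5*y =-5*y^2 + 5*y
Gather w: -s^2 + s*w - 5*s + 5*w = -s^2 - 5*s + w*(s + 5)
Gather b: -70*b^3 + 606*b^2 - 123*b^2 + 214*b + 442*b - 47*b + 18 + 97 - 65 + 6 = -70*b^3 + 483*b^2 + 609*b + 56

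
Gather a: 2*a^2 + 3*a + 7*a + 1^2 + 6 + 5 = 2*a^2 + 10*a + 12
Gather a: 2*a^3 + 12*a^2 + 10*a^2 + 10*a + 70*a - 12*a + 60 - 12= 2*a^3 + 22*a^2 + 68*a + 48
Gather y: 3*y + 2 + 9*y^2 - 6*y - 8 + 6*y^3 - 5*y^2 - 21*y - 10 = 6*y^3 + 4*y^2 - 24*y - 16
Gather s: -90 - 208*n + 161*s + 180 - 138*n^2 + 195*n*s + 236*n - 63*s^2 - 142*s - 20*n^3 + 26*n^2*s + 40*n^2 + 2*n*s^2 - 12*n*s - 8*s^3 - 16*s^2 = -20*n^3 - 98*n^2 + 28*n - 8*s^3 + s^2*(2*n - 79) + s*(26*n^2 + 183*n + 19) + 90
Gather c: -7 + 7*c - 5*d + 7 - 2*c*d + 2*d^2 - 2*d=c*(7 - 2*d) + 2*d^2 - 7*d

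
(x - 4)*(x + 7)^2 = x^3 + 10*x^2 - 7*x - 196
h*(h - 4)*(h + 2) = h^3 - 2*h^2 - 8*h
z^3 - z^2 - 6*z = z*(z - 3)*(z + 2)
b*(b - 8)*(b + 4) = b^3 - 4*b^2 - 32*b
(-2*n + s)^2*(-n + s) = -4*n^3 + 8*n^2*s - 5*n*s^2 + s^3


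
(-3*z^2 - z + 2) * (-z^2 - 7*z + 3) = 3*z^4 + 22*z^3 - 4*z^2 - 17*z + 6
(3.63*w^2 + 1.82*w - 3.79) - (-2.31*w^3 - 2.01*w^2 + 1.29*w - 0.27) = 2.31*w^3 + 5.64*w^2 + 0.53*w - 3.52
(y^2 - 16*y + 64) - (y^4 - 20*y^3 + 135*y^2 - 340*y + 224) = -y^4 + 20*y^3 - 134*y^2 + 324*y - 160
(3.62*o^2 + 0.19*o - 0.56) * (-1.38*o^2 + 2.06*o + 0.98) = -4.9956*o^4 + 7.195*o^3 + 4.7118*o^2 - 0.9674*o - 0.5488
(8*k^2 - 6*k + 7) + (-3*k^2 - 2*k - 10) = 5*k^2 - 8*k - 3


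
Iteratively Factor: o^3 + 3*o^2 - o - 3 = (o + 1)*(o^2 + 2*o - 3) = (o - 1)*(o + 1)*(o + 3)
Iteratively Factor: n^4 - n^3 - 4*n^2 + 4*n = (n - 1)*(n^3 - 4*n) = n*(n - 1)*(n^2 - 4) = n*(n - 1)*(n + 2)*(n - 2)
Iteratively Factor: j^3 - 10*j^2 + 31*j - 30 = (j - 5)*(j^2 - 5*j + 6) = (j - 5)*(j - 2)*(j - 3)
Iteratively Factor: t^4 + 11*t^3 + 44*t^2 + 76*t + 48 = (t + 2)*(t^3 + 9*t^2 + 26*t + 24) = (t + 2)*(t + 3)*(t^2 + 6*t + 8) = (t + 2)*(t + 3)*(t + 4)*(t + 2)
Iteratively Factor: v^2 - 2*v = (v - 2)*(v)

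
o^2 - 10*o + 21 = (o - 7)*(o - 3)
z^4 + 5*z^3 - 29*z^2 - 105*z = z*(z - 5)*(z + 3)*(z + 7)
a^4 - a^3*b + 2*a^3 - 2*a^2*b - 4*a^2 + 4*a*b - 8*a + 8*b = (a - 2)*(a + 2)^2*(a - b)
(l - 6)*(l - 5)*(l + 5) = l^3 - 6*l^2 - 25*l + 150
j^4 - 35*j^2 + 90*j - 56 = (j - 4)*(j - 2)*(j - 1)*(j + 7)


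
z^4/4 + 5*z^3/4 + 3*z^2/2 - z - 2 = (z/2 + 1)^2*(z - 1)*(z + 2)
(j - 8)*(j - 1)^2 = j^3 - 10*j^2 + 17*j - 8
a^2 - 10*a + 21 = (a - 7)*(a - 3)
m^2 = m^2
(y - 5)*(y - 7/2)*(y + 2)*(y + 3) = y^4 - 7*y^3/2 - 19*y^2 + 73*y/2 + 105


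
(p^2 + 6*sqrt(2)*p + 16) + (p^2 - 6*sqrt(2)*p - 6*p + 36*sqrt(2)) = 2*p^2 - 6*p + 16 + 36*sqrt(2)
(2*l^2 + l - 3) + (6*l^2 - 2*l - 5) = 8*l^2 - l - 8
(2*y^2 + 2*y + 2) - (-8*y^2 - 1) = 10*y^2 + 2*y + 3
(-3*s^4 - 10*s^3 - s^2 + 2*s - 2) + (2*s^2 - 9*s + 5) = -3*s^4 - 10*s^3 + s^2 - 7*s + 3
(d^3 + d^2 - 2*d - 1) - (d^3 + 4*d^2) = -3*d^2 - 2*d - 1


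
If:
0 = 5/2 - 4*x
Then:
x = 5/8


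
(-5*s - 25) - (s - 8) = -6*s - 17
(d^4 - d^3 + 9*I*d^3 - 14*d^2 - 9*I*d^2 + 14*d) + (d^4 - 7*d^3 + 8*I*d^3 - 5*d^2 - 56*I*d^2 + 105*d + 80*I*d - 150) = 2*d^4 - 8*d^3 + 17*I*d^3 - 19*d^2 - 65*I*d^2 + 119*d + 80*I*d - 150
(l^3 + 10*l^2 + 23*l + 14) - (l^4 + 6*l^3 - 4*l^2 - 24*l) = -l^4 - 5*l^3 + 14*l^2 + 47*l + 14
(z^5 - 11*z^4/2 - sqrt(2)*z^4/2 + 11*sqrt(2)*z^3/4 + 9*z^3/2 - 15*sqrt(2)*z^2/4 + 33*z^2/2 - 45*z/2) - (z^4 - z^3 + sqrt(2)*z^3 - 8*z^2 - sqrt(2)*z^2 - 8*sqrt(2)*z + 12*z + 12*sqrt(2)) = z^5 - 13*z^4/2 - sqrt(2)*z^4/2 + 7*sqrt(2)*z^3/4 + 11*z^3/2 - 11*sqrt(2)*z^2/4 + 49*z^2/2 - 69*z/2 + 8*sqrt(2)*z - 12*sqrt(2)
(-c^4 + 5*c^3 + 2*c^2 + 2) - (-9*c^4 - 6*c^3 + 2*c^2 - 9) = 8*c^4 + 11*c^3 + 11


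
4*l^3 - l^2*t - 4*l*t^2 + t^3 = (-4*l + t)*(-l + t)*(l + t)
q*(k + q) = k*q + q^2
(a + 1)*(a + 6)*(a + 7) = a^3 + 14*a^2 + 55*a + 42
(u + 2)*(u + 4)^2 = u^3 + 10*u^2 + 32*u + 32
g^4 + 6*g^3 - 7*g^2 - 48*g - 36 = (g - 3)*(g + 1)*(g + 2)*(g + 6)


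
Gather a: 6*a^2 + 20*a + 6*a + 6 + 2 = 6*a^2 + 26*a + 8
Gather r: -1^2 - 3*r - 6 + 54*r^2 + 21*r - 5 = 54*r^2 + 18*r - 12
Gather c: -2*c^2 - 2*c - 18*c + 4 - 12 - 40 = -2*c^2 - 20*c - 48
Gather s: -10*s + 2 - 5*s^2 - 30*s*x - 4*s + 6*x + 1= -5*s^2 + s*(-30*x - 14) + 6*x + 3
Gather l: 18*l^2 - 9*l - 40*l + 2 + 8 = 18*l^2 - 49*l + 10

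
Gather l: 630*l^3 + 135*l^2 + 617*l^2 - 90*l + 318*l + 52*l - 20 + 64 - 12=630*l^3 + 752*l^2 + 280*l + 32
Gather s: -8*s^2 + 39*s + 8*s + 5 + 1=-8*s^2 + 47*s + 6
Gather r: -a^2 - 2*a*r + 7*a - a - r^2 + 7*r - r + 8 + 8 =-a^2 + 6*a - r^2 + r*(6 - 2*a) + 16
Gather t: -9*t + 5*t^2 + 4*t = 5*t^2 - 5*t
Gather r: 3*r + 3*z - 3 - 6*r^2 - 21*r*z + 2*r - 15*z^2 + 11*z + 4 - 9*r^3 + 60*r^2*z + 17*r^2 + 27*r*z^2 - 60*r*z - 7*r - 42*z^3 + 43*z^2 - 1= -9*r^3 + r^2*(60*z + 11) + r*(27*z^2 - 81*z - 2) - 42*z^3 + 28*z^2 + 14*z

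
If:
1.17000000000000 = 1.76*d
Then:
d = 0.66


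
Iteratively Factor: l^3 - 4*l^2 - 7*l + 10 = (l + 2)*(l^2 - 6*l + 5) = (l - 1)*(l + 2)*(l - 5)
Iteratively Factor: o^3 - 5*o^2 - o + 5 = (o + 1)*(o^2 - 6*o + 5) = (o - 5)*(o + 1)*(o - 1)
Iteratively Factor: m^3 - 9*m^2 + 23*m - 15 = (m - 3)*(m^2 - 6*m + 5) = (m - 3)*(m - 1)*(m - 5)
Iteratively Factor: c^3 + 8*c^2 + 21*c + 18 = (c + 3)*(c^2 + 5*c + 6) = (c + 3)^2*(c + 2)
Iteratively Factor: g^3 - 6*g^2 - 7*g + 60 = (g - 4)*(g^2 - 2*g - 15) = (g - 4)*(g + 3)*(g - 5)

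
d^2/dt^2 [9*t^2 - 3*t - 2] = 18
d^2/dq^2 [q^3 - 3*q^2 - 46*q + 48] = 6*q - 6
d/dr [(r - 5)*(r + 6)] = 2*r + 1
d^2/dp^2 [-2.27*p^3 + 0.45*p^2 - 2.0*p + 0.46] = 0.9 - 13.62*p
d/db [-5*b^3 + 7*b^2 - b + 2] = -15*b^2 + 14*b - 1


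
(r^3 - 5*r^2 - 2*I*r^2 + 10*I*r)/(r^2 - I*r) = (r^2 - 5*r - 2*I*r + 10*I)/(r - I)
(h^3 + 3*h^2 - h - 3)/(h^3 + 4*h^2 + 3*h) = (h - 1)/h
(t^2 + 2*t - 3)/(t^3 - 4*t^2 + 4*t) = (t^2 + 2*t - 3)/(t*(t^2 - 4*t + 4))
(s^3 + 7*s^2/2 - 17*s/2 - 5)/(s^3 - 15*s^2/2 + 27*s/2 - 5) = (2*s^2 + 11*s + 5)/(2*s^2 - 11*s + 5)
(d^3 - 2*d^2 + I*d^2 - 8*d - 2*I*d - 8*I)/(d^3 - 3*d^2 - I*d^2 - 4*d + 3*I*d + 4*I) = (d^2 + d*(2 + I) + 2*I)/(d^2 + d*(1 - I) - I)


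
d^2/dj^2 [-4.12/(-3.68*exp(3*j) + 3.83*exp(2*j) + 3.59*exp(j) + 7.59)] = ((-136.4544*exp(2*j) + 63.1184*exp(j) + 14.7908)*(-3.68*exp(3*j) + 3.83*exp(2*j) + 3.59*exp(j) + 7.59) - 4.12*(-22.08*exp(2*j) + 15.32*exp(j) + 7.18)*(-11.04*exp(2*j) + 7.66*exp(j) + 3.59)*exp(j))*exp(j)/(-3.68*exp(3*j) + 3.83*exp(2*j) + 3.59*exp(j) + 7.59)^3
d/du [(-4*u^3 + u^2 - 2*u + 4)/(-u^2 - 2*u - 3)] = 2*(2*u^4 + 8*u^3 + 16*u^2 + u + 7)/(u^4 + 4*u^3 + 10*u^2 + 12*u + 9)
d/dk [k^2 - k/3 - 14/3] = 2*k - 1/3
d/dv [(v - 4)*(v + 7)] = 2*v + 3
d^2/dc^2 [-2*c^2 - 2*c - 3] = -4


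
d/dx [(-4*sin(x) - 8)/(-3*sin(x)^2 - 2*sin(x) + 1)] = 4*(-12*sin(x) + 3*cos(x)^2 - 8)*cos(x)/(3*sin(x)^2 + 2*sin(x) - 1)^2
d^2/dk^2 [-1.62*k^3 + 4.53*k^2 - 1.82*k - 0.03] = 9.06 - 9.72*k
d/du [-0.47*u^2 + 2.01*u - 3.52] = 2.01 - 0.94*u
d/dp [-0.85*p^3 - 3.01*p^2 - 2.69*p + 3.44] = -2.55*p^2 - 6.02*p - 2.69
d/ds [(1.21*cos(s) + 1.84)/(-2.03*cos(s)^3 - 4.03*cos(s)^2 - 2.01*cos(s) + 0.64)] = -(4.9126*cos(s)^3 + 16.0819*cos(s)^2 + 14.8304*cos(s) + 4.4728)*sin(s)/(2.03*cos(s)^3 + 4.03*cos(s)^2 + 2.01*cos(s) - 0.64)^2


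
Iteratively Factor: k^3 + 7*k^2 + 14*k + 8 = (k + 1)*(k^2 + 6*k + 8) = (k + 1)*(k + 2)*(k + 4)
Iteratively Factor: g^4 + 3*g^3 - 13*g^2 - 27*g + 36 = (g + 4)*(g^3 - g^2 - 9*g + 9) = (g + 3)*(g + 4)*(g^2 - 4*g + 3) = (g - 3)*(g + 3)*(g + 4)*(g - 1)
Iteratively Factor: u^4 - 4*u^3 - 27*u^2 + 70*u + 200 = (u - 5)*(u^3 + u^2 - 22*u - 40) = (u - 5)^2*(u^2 + 6*u + 8) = (u - 5)^2*(u + 2)*(u + 4)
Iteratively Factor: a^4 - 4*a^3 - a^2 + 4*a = (a - 4)*(a^3 - a) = a*(a - 4)*(a^2 - 1) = a*(a - 4)*(a - 1)*(a + 1)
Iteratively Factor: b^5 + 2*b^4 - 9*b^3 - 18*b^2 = (b + 2)*(b^4 - 9*b^2) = (b + 2)*(b + 3)*(b^3 - 3*b^2) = b*(b + 2)*(b + 3)*(b^2 - 3*b) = b*(b - 3)*(b + 2)*(b + 3)*(b)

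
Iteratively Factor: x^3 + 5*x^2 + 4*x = (x)*(x^2 + 5*x + 4) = x*(x + 1)*(x + 4)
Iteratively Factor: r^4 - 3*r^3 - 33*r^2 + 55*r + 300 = (r + 4)*(r^3 - 7*r^2 - 5*r + 75) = (r + 3)*(r + 4)*(r^2 - 10*r + 25) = (r - 5)*(r + 3)*(r + 4)*(r - 5)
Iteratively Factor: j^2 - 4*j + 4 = (j - 2)*(j - 2)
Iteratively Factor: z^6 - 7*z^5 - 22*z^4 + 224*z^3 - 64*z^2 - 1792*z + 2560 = (z - 4)*(z^5 - 3*z^4 - 34*z^3 + 88*z^2 + 288*z - 640) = (z - 4)*(z + 4)*(z^4 - 7*z^3 - 6*z^2 + 112*z - 160) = (z - 4)^2*(z + 4)*(z^3 - 3*z^2 - 18*z + 40) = (z - 4)^2*(z - 2)*(z + 4)*(z^2 - z - 20) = (z - 5)*(z - 4)^2*(z - 2)*(z + 4)*(z + 4)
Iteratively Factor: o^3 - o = (o)*(o^2 - 1) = o*(o + 1)*(o - 1)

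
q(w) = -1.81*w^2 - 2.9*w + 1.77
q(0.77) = -1.54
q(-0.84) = 2.93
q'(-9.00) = 29.68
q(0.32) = 0.66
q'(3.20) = -14.48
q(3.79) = -35.22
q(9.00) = -170.94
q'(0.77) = -5.69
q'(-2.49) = 6.11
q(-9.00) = -118.74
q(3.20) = -26.04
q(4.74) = -52.64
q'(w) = -3.62*w - 2.9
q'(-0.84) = 0.14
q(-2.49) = -2.23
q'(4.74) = -20.06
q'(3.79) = -16.62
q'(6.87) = -27.77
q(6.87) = -103.58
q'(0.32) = -4.06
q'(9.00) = -35.48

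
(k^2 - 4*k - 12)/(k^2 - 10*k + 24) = (k + 2)/(k - 4)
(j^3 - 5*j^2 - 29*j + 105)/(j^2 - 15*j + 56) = (j^2 + 2*j - 15)/(j - 8)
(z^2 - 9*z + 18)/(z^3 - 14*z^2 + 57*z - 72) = (z - 6)/(z^2 - 11*z + 24)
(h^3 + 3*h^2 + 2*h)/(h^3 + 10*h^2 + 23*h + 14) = h/(h + 7)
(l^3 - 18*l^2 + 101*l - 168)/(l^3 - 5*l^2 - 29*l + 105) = (l - 8)/(l + 5)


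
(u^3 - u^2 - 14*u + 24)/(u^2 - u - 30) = (-u^3 + u^2 + 14*u - 24)/(-u^2 + u + 30)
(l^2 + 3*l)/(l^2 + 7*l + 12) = l/(l + 4)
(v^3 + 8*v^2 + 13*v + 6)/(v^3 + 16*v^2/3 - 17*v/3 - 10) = 3*(v + 1)/(3*v - 5)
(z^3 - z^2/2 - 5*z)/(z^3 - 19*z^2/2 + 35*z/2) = (z + 2)/(z - 7)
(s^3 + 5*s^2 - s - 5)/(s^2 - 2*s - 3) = (s^2 + 4*s - 5)/(s - 3)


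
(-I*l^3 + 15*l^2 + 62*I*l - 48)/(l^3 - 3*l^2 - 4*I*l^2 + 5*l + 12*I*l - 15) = (-I*l^2 + 14*l + 48*I)/(l^2 - l*(3 + 5*I) + 15*I)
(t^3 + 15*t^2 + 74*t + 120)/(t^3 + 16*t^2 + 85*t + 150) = (t + 4)/(t + 5)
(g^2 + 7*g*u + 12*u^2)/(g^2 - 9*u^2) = (-g - 4*u)/(-g + 3*u)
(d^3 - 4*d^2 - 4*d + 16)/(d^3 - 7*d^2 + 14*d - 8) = (d + 2)/(d - 1)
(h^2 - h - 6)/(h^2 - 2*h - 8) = (h - 3)/(h - 4)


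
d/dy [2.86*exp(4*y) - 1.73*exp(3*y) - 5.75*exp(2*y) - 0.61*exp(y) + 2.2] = (11.44*exp(3*y) - 5.19*exp(2*y) - 11.5*exp(y) - 0.61)*exp(y)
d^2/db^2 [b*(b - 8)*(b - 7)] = 6*b - 30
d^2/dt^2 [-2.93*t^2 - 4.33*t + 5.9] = -5.86000000000000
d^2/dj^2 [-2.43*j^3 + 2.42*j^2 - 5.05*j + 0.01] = 4.84 - 14.58*j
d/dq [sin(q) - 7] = cos(q)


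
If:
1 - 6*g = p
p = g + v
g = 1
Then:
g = 1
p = -5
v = -6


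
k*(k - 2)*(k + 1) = k^3 - k^2 - 2*k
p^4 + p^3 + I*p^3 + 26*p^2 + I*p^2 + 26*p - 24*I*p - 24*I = (p + 1)*(p - 4*I)*(p - I)*(p + 6*I)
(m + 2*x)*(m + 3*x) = m^2 + 5*m*x + 6*x^2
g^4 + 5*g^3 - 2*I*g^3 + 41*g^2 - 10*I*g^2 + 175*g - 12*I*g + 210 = (g + 2)*(g + 3)*(g - 7*I)*(g + 5*I)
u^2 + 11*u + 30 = (u + 5)*(u + 6)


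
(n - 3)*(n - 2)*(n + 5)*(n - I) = n^4 - I*n^3 - 19*n^2 + 30*n + 19*I*n - 30*I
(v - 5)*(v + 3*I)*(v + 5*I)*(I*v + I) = I*v^4 - 8*v^3 - 4*I*v^3 + 32*v^2 - 20*I*v^2 + 40*v + 60*I*v + 75*I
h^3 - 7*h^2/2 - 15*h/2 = h*(h - 5)*(h + 3/2)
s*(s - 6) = s^2 - 6*s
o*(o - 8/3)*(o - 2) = o^3 - 14*o^2/3 + 16*o/3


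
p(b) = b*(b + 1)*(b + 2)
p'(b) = b*(b + 1) + b*(b + 2) + (b + 1)*(b + 2)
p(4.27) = 141.09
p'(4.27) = 82.32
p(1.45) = 12.26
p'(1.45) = 17.01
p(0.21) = 0.56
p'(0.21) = 3.39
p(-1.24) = 0.23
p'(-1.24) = -0.83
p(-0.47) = -0.38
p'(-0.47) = -0.16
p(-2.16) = -0.40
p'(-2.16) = 3.04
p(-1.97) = 0.06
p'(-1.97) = 1.82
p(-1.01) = 0.01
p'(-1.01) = -1.00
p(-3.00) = -6.00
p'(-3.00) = 11.00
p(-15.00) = -2730.00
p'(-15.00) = 587.00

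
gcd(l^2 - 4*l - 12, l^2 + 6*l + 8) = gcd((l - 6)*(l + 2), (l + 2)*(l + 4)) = l + 2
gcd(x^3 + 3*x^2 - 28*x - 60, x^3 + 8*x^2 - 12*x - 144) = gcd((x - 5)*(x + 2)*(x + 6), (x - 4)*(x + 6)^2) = x + 6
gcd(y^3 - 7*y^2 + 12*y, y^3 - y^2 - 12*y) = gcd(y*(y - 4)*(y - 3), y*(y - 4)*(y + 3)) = y^2 - 4*y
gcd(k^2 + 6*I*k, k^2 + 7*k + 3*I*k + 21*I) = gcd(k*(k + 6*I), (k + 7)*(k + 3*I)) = 1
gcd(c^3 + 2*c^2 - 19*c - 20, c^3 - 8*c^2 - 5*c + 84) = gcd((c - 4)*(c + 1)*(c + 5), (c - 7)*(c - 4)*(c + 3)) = c - 4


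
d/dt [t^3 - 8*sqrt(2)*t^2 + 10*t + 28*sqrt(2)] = 3*t^2 - 16*sqrt(2)*t + 10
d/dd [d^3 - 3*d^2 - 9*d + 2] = 3*d^2 - 6*d - 9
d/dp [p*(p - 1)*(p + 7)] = 3*p^2 + 12*p - 7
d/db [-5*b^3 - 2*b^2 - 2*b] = -15*b^2 - 4*b - 2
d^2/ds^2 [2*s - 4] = 0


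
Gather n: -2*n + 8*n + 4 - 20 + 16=6*n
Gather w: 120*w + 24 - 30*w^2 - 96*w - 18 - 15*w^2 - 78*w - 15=-45*w^2 - 54*w - 9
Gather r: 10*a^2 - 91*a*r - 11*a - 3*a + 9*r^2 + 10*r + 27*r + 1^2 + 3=10*a^2 - 14*a + 9*r^2 + r*(37 - 91*a) + 4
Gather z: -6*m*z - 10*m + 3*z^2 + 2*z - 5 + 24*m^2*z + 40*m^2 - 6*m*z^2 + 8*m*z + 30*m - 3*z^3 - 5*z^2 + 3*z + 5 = 40*m^2 + 20*m - 3*z^3 + z^2*(-6*m - 2) + z*(24*m^2 + 2*m + 5)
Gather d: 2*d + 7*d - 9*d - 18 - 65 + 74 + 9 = 0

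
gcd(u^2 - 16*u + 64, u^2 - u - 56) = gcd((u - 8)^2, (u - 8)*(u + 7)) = u - 8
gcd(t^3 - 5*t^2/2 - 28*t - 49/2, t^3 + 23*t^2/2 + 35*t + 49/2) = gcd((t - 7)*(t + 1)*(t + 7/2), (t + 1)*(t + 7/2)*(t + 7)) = t^2 + 9*t/2 + 7/2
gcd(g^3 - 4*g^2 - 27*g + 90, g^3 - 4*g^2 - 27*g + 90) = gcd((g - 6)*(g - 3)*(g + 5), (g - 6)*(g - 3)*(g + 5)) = g^3 - 4*g^2 - 27*g + 90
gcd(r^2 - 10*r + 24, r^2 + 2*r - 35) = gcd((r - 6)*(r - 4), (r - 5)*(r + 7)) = 1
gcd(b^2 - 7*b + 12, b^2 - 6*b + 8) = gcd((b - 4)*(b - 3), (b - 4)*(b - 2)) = b - 4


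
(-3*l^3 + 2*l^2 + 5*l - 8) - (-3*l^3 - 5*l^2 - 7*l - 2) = 7*l^2 + 12*l - 6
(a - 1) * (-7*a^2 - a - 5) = -7*a^3 + 6*a^2 - 4*a + 5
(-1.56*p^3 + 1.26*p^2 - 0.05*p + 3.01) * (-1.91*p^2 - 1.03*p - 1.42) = 2.9796*p^5 - 0.7998*p^4 + 1.0129*p^3 - 7.4868*p^2 - 3.0293*p - 4.2742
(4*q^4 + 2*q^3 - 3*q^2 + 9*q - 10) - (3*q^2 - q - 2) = 4*q^4 + 2*q^3 - 6*q^2 + 10*q - 8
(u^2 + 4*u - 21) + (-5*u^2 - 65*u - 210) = -4*u^2 - 61*u - 231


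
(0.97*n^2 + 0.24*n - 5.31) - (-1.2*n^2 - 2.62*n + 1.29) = 2.17*n^2 + 2.86*n - 6.6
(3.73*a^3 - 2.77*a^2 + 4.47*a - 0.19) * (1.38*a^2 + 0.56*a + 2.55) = 5.1474*a^5 - 1.7338*a^4 + 14.1289*a^3 - 4.8225*a^2 + 11.2921*a - 0.4845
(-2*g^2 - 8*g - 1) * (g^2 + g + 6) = -2*g^4 - 10*g^3 - 21*g^2 - 49*g - 6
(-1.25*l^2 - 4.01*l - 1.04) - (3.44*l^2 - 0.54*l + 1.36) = -4.69*l^2 - 3.47*l - 2.4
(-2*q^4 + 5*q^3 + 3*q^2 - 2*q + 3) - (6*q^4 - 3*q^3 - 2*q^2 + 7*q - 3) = -8*q^4 + 8*q^3 + 5*q^2 - 9*q + 6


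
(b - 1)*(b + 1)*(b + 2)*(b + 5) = b^4 + 7*b^3 + 9*b^2 - 7*b - 10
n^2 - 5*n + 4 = (n - 4)*(n - 1)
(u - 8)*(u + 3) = u^2 - 5*u - 24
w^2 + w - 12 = (w - 3)*(w + 4)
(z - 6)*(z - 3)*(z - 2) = z^3 - 11*z^2 + 36*z - 36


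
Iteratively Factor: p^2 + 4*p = (p)*(p + 4)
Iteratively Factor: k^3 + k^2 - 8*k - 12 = (k - 3)*(k^2 + 4*k + 4) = (k - 3)*(k + 2)*(k + 2)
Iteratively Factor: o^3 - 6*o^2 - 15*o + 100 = (o - 5)*(o^2 - o - 20) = (o - 5)^2*(o + 4)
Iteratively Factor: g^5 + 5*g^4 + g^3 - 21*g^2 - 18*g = (g + 3)*(g^4 + 2*g^3 - 5*g^2 - 6*g) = (g + 3)^2*(g^3 - g^2 - 2*g) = (g - 2)*(g + 3)^2*(g^2 + g) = g*(g - 2)*(g + 3)^2*(g + 1)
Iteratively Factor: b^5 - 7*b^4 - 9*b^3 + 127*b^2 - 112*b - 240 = (b - 5)*(b^4 - 2*b^3 - 19*b^2 + 32*b + 48) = (b - 5)*(b + 1)*(b^3 - 3*b^2 - 16*b + 48) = (b - 5)*(b - 4)*(b + 1)*(b^2 + b - 12) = (b - 5)*(b - 4)*(b - 3)*(b + 1)*(b + 4)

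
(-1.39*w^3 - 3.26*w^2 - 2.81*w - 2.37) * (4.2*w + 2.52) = -5.838*w^4 - 17.1948*w^3 - 20.0172*w^2 - 17.0352*w - 5.9724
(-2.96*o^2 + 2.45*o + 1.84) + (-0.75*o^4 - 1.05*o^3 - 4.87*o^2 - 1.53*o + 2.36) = -0.75*o^4 - 1.05*o^3 - 7.83*o^2 + 0.92*o + 4.2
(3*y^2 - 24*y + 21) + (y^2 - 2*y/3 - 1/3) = 4*y^2 - 74*y/3 + 62/3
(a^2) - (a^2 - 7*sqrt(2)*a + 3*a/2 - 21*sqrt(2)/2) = -3*a/2 + 7*sqrt(2)*a + 21*sqrt(2)/2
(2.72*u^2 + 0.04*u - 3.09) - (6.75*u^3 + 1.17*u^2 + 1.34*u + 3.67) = -6.75*u^3 + 1.55*u^2 - 1.3*u - 6.76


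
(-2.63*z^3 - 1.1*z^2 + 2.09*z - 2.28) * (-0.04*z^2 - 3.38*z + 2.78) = 0.1052*z^5 + 8.9334*z^4 - 3.677*z^3 - 10.031*z^2 + 13.5166*z - 6.3384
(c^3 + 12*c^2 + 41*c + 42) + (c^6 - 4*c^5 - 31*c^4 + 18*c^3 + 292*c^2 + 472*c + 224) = c^6 - 4*c^5 - 31*c^4 + 19*c^3 + 304*c^2 + 513*c + 266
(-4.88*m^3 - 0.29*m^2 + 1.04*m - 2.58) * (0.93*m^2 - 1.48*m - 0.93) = -4.5384*m^5 + 6.9527*m^4 + 5.9348*m^3 - 3.6689*m^2 + 2.8512*m + 2.3994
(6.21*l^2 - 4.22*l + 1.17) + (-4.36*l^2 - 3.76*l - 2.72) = 1.85*l^2 - 7.98*l - 1.55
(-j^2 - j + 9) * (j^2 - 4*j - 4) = -j^4 + 3*j^3 + 17*j^2 - 32*j - 36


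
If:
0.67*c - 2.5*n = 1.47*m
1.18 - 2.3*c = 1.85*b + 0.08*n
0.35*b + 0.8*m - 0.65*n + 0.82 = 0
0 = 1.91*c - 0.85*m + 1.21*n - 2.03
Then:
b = 0.04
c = 0.46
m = -0.64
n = 0.50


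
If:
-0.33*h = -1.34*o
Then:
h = 4.06060606060606*o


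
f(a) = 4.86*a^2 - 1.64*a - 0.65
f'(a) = 9.72*a - 1.64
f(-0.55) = 1.72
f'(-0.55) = -6.99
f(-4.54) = 106.97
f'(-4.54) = -45.77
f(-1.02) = 6.08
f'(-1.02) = -11.55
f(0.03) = -0.69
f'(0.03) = -1.35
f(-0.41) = 0.84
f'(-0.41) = -5.63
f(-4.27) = 94.96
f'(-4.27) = -43.14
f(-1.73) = 16.73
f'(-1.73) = -18.46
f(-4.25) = 94.10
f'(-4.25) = -42.95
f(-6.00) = 184.15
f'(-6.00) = -59.96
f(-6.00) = 184.15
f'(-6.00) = -59.96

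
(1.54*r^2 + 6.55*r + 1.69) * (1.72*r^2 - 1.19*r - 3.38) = 2.6488*r^4 + 9.4334*r^3 - 10.0929*r^2 - 24.1501*r - 5.7122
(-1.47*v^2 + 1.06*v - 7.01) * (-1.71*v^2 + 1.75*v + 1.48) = 2.5137*v^4 - 4.3851*v^3 + 11.6665*v^2 - 10.6987*v - 10.3748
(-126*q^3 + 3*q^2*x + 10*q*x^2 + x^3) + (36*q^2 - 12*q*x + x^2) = -126*q^3 + 3*q^2*x + 36*q^2 + 10*q*x^2 - 12*q*x + x^3 + x^2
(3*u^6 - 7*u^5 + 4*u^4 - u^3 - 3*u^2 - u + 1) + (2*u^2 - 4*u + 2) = 3*u^6 - 7*u^5 + 4*u^4 - u^3 - u^2 - 5*u + 3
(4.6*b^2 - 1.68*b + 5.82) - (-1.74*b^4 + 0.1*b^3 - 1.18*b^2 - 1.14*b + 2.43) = 1.74*b^4 - 0.1*b^3 + 5.78*b^2 - 0.54*b + 3.39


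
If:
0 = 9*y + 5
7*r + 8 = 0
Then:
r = -8/7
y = -5/9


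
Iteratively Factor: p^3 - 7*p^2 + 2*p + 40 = (p + 2)*(p^2 - 9*p + 20) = (p - 4)*(p + 2)*(p - 5)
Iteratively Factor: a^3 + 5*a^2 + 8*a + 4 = (a + 2)*(a^2 + 3*a + 2) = (a + 2)^2*(a + 1)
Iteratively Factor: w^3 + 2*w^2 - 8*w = (w - 2)*(w^2 + 4*w) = (w - 2)*(w + 4)*(w)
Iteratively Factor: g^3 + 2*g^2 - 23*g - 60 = (g + 3)*(g^2 - g - 20) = (g - 5)*(g + 3)*(g + 4)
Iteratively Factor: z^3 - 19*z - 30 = (z - 5)*(z^2 + 5*z + 6) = (z - 5)*(z + 3)*(z + 2)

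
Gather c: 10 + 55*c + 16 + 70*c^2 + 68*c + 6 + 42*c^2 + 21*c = 112*c^2 + 144*c + 32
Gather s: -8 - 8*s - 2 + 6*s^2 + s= 6*s^2 - 7*s - 10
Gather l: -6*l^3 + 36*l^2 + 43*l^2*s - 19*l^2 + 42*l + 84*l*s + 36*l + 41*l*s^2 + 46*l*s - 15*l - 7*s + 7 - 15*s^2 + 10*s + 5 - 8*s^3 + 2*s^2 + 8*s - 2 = -6*l^3 + l^2*(43*s + 17) + l*(41*s^2 + 130*s + 63) - 8*s^3 - 13*s^2 + 11*s + 10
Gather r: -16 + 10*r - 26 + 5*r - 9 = 15*r - 51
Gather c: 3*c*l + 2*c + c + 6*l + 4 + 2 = c*(3*l + 3) + 6*l + 6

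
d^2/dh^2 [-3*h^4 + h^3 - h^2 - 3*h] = -36*h^2 + 6*h - 2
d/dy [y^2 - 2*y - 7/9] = 2*y - 2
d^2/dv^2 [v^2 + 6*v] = 2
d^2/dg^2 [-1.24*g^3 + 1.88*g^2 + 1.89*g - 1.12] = 3.76 - 7.44*g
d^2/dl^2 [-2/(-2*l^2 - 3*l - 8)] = 4*(-4*l^2 - 6*l + (4*l + 3)^2 - 16)/(2*l^2 + 3*l + 8)^3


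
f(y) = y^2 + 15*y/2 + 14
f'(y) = 2*y + 15/2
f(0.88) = 21.37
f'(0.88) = 9.26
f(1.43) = 26.77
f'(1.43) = 10.36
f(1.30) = 25.44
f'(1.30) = 10.10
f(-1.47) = 5.14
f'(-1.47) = 4.56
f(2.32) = 36.78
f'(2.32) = 12.14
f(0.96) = 22.12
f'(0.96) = 9.42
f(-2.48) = 1.55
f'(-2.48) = 2.54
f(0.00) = 14.00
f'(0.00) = 7.50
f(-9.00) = 27.50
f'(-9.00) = -10.50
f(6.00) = 95.00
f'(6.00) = 19.50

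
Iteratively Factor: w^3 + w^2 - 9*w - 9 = (w + 3)*(w^2 - 2*w - 3) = (w + 1)*(w + 3)*(w - 3)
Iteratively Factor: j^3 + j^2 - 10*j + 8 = (j - 2)*(j^2 + 3*j - 4) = (j - 2)*(j + 4)*(j - 1)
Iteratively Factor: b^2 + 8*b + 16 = (b + 4)*(b + 4)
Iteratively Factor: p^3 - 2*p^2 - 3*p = (p)*(p^2 - 2*p - 3) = p*(p + 1)*(p - 3)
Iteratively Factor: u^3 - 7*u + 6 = (u + 3)*(u^2 - 3*u + 2) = (u - 1)*(u + 3)*(u - 2)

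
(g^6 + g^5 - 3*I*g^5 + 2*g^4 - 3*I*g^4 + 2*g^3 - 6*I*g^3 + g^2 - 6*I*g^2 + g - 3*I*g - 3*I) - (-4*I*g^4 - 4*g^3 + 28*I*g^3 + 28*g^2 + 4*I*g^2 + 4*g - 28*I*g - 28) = g^6 + g^5 - 3*I*g^5 + 2*g^4 + I*g^4 + 6*g^3 - 34*I*g^3 - 27*g^2 - 10*I*g^2 - 3*g + 25*I*g + 28 - 3*I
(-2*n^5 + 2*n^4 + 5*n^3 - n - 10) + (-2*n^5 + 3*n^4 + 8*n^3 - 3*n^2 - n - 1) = -4*n^5 + 5*n^4 + 13*n^3 - 3*n^2 - 2*n - 11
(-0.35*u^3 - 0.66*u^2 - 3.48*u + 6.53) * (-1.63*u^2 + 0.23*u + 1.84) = 0.5705*u^5 + 0.9953*u^4 + 4.8766*u^3 - 12.6587*u^2 - 4.9013*u + 12.0152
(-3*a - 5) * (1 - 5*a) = 15*a^2 + 22*a - 5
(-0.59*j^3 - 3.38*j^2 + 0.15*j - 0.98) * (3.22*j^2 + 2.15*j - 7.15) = -1.8998*j^5 - 12.1521*j^4 - 2.5655*j^3 + 21.3339*j^2 - 3.1795*j + 7.007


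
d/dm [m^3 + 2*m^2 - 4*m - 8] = 3*m^2 + 4*m - 4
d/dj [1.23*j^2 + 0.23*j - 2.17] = 2.46*j + 0.23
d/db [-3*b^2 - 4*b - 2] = -6*b - 4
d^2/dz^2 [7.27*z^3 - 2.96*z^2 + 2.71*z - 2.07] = 43.62*z - 5.92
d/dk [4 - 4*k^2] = -8*k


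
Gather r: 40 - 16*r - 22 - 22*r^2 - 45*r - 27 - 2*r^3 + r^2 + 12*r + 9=-2*r^3 - 21*r^2 - 49*r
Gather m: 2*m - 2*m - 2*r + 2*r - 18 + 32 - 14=0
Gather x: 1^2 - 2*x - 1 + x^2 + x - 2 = x^2 - x - 2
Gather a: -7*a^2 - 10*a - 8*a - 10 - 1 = -7*a^2 - 18*a - 11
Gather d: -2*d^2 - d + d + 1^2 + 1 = 2 - 2*d^2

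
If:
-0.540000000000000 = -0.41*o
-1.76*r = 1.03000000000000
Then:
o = 1.32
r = -0.59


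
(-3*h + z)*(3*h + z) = -9*h^2 + z^2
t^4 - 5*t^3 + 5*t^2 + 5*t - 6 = (t - 3)*(t - 2)*(t - 1)*(t + 1)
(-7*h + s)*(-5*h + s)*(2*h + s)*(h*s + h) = 70*h^4*s + 70*h^4 + 11*h^3*s^2 + 11*h^3*s - 10*h^2*s^3 - 10*h^2*s^2 + h*s^4 + h*s^3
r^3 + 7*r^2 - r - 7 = (r - 1)*(r + 1)*(r + 7)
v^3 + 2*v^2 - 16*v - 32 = (v - 4)*(v + 2)*(v + 4)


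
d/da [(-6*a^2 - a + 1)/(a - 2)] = (-6*a^2 + 24*a + 1)/(a^2 - 4*a + 4)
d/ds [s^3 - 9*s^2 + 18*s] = 3*s^2 - 18*s + 18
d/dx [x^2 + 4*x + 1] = 2*x + 4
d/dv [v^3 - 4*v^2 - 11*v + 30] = 3*v^2 - 8*v - 11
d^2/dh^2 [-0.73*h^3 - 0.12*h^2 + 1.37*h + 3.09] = -4.38*h - 0.24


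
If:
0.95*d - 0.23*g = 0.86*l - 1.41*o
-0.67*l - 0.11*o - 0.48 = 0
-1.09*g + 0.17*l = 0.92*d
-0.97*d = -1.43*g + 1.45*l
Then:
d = 0.34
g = -0.38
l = -0.61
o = -0.66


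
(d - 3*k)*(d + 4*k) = d^2 + d*k - 12*k^2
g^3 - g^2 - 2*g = g*(g - 2)*(g + 1)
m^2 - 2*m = m*(m - 2)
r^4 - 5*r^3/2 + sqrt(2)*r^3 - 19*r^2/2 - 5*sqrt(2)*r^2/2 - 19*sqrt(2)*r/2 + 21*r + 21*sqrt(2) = (r - 7/2)*(r - 2)*(r + 3)*(r + sqrt(2))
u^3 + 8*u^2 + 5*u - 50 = (u - 2)*(u + 5)^2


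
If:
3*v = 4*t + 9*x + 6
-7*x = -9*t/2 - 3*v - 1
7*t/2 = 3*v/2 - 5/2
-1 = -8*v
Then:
No Solution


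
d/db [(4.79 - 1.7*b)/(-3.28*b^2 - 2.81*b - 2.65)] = (-5.576*b^2 + 31.4224*b + 17.9649)/(10.7584*b^4 + 18.4336*b^3 + 25.2801*b^2 + 14.893*b + 7.0225)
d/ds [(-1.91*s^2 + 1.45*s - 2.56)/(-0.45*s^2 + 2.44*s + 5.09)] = (-4.0079*s^2 - 21.7478*s + 13.6269)/(0.2025*s^4 - 2.196*s^3 + 1.3726*s^2 + 24.8392*s + 25.9081)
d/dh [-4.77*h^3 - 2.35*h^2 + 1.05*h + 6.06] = -14.31*h^2 - 4.7*h + 1.05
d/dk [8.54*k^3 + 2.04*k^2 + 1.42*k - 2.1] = 25.62*k^2 + 4.08*k + 1.42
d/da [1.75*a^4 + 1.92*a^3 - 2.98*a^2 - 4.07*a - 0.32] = 7.0*a^3 + 5.76*a^2 - 5.96*a - 4.07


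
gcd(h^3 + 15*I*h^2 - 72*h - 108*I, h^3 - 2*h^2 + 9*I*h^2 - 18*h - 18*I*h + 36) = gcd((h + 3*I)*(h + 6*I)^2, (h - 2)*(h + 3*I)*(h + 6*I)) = h^2 + 9*I*h - 18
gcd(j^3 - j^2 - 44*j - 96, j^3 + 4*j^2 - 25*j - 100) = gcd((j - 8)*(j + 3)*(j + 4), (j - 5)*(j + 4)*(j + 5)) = j + 4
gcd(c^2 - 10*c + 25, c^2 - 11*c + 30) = c - 5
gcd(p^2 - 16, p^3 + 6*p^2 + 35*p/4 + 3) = p + 4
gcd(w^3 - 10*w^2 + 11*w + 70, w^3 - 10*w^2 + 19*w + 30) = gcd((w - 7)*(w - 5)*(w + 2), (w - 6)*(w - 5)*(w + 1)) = w - 5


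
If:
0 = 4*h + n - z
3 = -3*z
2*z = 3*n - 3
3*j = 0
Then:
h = -1/3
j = 0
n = 1/3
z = -1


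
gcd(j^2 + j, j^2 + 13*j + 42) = 1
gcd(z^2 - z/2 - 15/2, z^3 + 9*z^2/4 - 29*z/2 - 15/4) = z - 3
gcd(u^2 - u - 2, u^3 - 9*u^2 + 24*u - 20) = u - 2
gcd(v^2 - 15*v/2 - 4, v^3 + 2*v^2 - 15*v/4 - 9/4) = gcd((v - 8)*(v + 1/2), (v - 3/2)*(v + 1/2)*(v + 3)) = v + 1/2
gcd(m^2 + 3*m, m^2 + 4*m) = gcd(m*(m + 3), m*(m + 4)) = m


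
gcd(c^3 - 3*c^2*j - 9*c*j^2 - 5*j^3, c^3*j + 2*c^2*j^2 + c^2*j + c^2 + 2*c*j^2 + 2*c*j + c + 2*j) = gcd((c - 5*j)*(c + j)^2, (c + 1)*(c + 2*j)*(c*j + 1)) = 1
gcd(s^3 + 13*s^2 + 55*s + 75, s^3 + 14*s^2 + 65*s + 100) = s^2 + 10*s + 25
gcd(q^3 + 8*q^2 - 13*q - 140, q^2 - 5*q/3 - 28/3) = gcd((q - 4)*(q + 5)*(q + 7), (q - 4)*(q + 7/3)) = q - 4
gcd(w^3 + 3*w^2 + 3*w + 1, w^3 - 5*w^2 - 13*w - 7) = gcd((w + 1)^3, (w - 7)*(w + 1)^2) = w^2 + 2*w + 1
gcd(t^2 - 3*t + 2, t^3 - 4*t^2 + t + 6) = t - 2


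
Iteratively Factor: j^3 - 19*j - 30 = (j - 5)*(j^2 + 5*j + 6) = (j - 5)*(j + 2)*(j + 3)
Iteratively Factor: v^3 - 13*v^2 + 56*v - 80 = (v - 4)*(v^2 - 9*v + 20) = (v - 5)*(v - 4)*(v - 4)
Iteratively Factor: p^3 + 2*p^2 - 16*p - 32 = (p - 4)*(p^2 + 6*p + 8) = (p - 4)*(p + 4)*(p + 2)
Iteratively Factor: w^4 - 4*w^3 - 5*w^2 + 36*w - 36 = (w + 3)*(w^3 - 7*w^2 + 16*w - 12) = (w - 2)*(w + 3)*(w^2 - 5*w + 6) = (w - 3)*(w - 2)*(w + 3)*(w - 2)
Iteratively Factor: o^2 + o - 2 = (o - 1)*(o + 2)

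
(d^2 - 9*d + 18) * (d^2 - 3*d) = d^4 - 12*d^3 + 45*d^2 - 54*d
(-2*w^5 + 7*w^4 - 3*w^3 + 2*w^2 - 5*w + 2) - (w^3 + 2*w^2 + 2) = -2*w^5 + 7*w^4 - 4*w^3 - 5*w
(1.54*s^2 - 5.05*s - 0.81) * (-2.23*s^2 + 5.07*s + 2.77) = -3.4342*s^4 + 19.0693*s^3 - 19.5314*s^2 - 18.0952*s - 2.2437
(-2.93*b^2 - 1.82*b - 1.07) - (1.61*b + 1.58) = -2.93*b^2 - 3.43*b - 2.65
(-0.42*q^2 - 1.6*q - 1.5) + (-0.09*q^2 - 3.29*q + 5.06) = -0.51*q^2 - 4.89*q + 3.56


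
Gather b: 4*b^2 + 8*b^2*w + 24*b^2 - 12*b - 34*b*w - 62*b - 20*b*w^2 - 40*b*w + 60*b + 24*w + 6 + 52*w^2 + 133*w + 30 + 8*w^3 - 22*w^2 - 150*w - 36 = b^2*(8*w + 28) + b*(-20*w^2 - 74*w - 14) + 8*w^3 + 30*w^2 + 7*w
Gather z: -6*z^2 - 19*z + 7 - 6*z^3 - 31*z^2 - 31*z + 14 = -6*z^3 - 37*z^2 - 50*z + 21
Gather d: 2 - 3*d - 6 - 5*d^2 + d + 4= -5*d^2 - 2*d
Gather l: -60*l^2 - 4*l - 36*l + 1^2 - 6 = -60*l^2 - 40*l - 5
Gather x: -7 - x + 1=-x - 6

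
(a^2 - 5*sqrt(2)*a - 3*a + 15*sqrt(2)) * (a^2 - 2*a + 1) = a^4 - 5*sqrt(2)*a^3 - 5*a^3 + 7*a^2 + 25*sqrt(2)*a^2 - 35*sqrt(2)*a - 3*a + 15*sqrt(2)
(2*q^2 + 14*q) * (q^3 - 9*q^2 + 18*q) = 2*q^5 - 4*q^4 - 90*q^3 + 252*q^2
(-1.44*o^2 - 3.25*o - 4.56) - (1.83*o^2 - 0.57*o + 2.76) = -3.27*o^2 - 2.68*o - 7.32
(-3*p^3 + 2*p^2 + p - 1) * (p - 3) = -3*p^4 + 11*p^3 - 5*p^2 - 4*p + 3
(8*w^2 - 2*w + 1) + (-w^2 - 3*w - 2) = 7*w^2 - 5*w - 1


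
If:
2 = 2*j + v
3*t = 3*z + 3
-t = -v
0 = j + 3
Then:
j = -3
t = 8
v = 8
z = 7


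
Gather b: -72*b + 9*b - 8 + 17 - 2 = 7 - 63*b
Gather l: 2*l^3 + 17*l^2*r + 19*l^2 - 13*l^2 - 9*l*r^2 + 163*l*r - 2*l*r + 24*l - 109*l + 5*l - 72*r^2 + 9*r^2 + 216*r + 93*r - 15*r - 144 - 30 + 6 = 2*l^3 + l^2*(17*r + 6) + l*(-9*r^2 + 161*r - 80) - 63*r^2 + 294*r - 168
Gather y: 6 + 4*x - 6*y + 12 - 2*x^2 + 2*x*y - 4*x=-2*x^2 + y*(2*x - 6) + 18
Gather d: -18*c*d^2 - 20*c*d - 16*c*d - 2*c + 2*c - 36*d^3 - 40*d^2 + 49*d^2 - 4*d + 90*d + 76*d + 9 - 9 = -36*d^3 + d^2*(9 - 18*c) + d*(162 - 36*c)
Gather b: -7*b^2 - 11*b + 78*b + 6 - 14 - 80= -7*b^2 + 67*b - 88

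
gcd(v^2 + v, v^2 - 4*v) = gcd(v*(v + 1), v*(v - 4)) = v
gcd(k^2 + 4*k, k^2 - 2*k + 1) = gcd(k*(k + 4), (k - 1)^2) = 1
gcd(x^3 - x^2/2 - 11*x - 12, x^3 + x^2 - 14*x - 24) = x^2 - 2*x - 8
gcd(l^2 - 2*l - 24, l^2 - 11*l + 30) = l - 6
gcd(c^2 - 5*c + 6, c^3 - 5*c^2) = 1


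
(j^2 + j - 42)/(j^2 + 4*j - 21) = (j - 6)/(j - 3)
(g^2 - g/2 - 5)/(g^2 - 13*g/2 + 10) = (g + 2)/(g - 4)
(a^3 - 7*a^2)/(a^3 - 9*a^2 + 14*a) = a/(a - 2)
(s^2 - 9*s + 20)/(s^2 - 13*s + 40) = (s - 4)/(s - 8)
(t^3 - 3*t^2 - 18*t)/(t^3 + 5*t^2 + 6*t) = (t - 6)/(t + 2)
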